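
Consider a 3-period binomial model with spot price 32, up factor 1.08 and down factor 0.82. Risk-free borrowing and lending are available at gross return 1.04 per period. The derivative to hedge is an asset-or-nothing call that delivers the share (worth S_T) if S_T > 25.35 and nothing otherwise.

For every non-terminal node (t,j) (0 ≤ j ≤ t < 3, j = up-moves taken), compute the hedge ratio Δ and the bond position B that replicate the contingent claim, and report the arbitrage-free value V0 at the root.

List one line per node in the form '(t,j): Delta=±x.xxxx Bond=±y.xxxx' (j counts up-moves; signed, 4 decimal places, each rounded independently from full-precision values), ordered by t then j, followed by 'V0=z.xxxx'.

(0,0): Delta=1.6576 Bond=-22.3418
(1,0): Delta=3.6500 Bond=-75.5152
(1,1): Delta=1.3826 Bond=-13.7300
(2,0): Delta=0.0000 Bond=0.0000
(2,1): Delta=4.1538 Bond=-92.8151
(2,2): Delta=1.0000 Bond=0.0000
V0=30.7017

No-arbitrage ⇒ martingale measure with p* = (R−d)/(u−d) = 0.8462.
Payoff layer (t=3): V(3,0)=0.0000, V(3,1)=0.0000, V(3,2)=30.6063, V(3,3)=40.3108
Node (2,0) S=21.5168: V=(p*·0.0000+(1−p*)·0.0000)/1.04=0.0000; Δ=(0.0000−0.0000)/(23.2381−17.6438)=0.0000; B=V−Δ·S=0.0000
Node (2,1) S=28.3392: V=(p*·30.6063+(1−p*)·0.0000)/1.04=24.9016; Δ=(30.6063−0.0000)/(30.6063−23.2381)=4.1538; B=V−Δ·S=-92.8151
Node (2,2) S=37.3248: V=(p*·40.3108+(1−p*)·30.6063)/1.04=37.3248; Δ=(40.3108−30.6063)/(40.3108−30.6063)=1.0000; B=V−Δ·S=0.0000
Node (1,0) S=26.2400: V=(p*·24.9016+(1−p*)·0.0000)/1.04=20.2602; Δ=(24.9016−0.0000)/(28.3392−21.5168)=3.6500; B=V−Δ·S=-75.5152
Node (1,1) S=34.5600: V=(p*·37.3248+(1−p*)·24.9016)/1.04=34.0515; Δ=(37.3248−24.9016)/(37.3248−28.3392)=1.3826; B=V−Δ·S=-13.7300
Node (0,0) S=32.0000: V=(p*·34.0515+(1−p*)·20.2602)/1.04=30.7017; Δ=(34.0515−20.2602)/(34.5600−26.2400)=1.6576; B=V−Δ·S=-22.3418
Self-financing check: at every node Δ·S+B equals the discounted successor values.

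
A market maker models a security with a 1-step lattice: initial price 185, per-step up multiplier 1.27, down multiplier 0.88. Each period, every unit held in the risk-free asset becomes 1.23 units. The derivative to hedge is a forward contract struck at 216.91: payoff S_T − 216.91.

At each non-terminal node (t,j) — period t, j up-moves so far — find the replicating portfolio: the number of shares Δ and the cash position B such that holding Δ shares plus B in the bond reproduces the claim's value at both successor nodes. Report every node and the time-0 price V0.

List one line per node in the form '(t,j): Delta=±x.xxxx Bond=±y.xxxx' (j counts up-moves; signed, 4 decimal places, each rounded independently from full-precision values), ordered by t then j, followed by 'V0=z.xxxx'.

Since d<R<u, set p* = (R−d)/(u−d) = 0.8974; price each node as the discounted p*-expectation of its children.
Terminal payoffs: V(1,0)=-54.1100, V(1,1)=18.0400
Node (0,0) S=185.0000: V=(p*·18.0400+(1−p*)·-54.1100)/1.23=8.6504; Δ=(18.0400−-54.1100)/(234.9500−162.8000)=1.0000; B=V−Δ·S=-176.3496
Each (Δ,B) replicates both successor values, so the strategy is self-financing and V0 is arbitrage-free.

(0,0): Delta=1.0000 Bond=-176.3496
V0=8.6504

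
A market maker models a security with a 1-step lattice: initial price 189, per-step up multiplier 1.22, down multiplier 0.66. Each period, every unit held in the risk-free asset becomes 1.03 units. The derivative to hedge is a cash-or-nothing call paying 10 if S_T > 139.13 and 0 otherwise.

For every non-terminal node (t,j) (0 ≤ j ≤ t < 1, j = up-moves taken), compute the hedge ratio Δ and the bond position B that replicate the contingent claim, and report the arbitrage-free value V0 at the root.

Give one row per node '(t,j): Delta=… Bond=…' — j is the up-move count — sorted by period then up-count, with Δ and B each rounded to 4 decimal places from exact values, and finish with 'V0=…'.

The replicating-portfolio and risk-neutral prices coincide; use p* = (1.03−0.66)/(1.22−0.66) = 0.6607 for the latter.
At expiry t=1: V(1,0)=0.0000, V(1,1)=10.0000
Node (0,0) S=189.0000: V=(p*·10.0000+(1−p*)·0.0000)/1.03=6.4147; Δ=(10.0000−0.0000)/(230.5800−124.7400)=0.0945; B=V−Δ·S=-11.4424
Check: Δ(0,0)·S0 + B(0,0) = 6.4147 = V0.

(0,0): Delta=0.0945 Bond=-11.4424
V0=6.4147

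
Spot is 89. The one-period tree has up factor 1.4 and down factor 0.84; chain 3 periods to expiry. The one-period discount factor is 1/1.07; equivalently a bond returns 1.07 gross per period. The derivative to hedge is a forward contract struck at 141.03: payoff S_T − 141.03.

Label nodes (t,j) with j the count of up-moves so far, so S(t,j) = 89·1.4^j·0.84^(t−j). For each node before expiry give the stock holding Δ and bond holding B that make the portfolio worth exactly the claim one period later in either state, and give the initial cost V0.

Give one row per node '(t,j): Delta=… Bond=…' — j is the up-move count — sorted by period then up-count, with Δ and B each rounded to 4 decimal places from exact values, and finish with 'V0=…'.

(0,0): Delta=1.0000 Bond=-115.1225
(1,0): Delta=1.0000 Bond=-123.1811
(1,1): Delta=1.0000 Bond=-123.1811
(2,0): Delta=1.0000 Bond=-131.8037
(2,1): Delta=1.0000 Bond=-131.8037
(2,2): Delta=1.0000 Bond=-131.8037
V0=-26.1225

Risk-neutral probability p* = (R−d)/(u−d) = (1.07−0.84)/(1.4−0.84) = 0.4107.
Payoff layer (t=3): V(3,0)=-88.2793, V(3,1)=-53.1122, V(3,2)=5.4996, V(3,3)=103.1860
(2,0): S=62.7984. Δ = (V_up−V_dn)/(S_up−S_dn) = (-53.1122−-88.2793)/(87.9178−52.7507) = 1.0000. V = [p*·-53.1122 + (1−p*)·-88.2793]/1.07 = -69.0053. B = V − Δ·S = -131.8037.
(2,1): S=104.6640. Δ = (V_up−V_dn)/(S_up−S_dn) = (5.4996−-53.1122)/(146.5296−87.9178) = 1.0000. V = [p*·5.4996 + (1−p*)·-53.1122]/1.07 = -27.1397. B = V − Δ·S = -131.8037.
(2,2): S=174.4400. Δ = (V_up−V_dn)/(S_up−S_dn) = (103.1860−5.4996)/(244.2160−146.5296) = 1.0000. V = [p*·103.1860 + (1−p*)·5.4996]/1.07 = 42.6363. B = V − Δ·S = -131.8037.
(1,0): S=74.7600. Δ = (V_up−V_dn)/(S_up−S_dn) = (-27.1397−-69.0053)/(104.6640−62.7984) = 1.0000. V = [p*·-27.1397 + (1−p*)·-69.0053]/1.07 = -48.4211. B = V − Δ·S = -123.1811.
(1,1): S=124.6000. Δ = (V_up−V_dn)/(S_up−S_dn) = (42.6363−-27.1397)/(174.4400−104.6640) = 1.0000. V = [p*·42.6363 + (1−p*)·-27.1397]/1.07 = 1.4189. B = V − Δ·S = -123.1811.
(0,0): S=89.0000. Δ = (V_up−V_dn)/(S_up−S_dn) = (1.4189−-48.4211)/(124.6000−74.7600) = 1.0000. V = [p*·1.4189 + (1−p*)·-48.4211]/1.07 = -26.1225. B = V − Δ·S = -115.1225.
Each (Δ,B) replicates both successor values, so the strategy is self-financing and V0 is arbitrage-free.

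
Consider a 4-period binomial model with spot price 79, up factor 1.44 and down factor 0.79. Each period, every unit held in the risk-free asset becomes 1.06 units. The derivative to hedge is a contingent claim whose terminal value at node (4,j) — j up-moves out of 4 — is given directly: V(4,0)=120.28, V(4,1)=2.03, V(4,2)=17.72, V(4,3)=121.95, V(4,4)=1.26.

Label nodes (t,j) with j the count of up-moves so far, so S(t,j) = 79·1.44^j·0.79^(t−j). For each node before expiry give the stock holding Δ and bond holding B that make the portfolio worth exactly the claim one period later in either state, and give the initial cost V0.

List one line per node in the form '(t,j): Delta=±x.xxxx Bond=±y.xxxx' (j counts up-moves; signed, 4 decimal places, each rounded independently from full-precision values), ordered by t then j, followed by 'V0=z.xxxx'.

(0,0): Delta=0.0972 Bond=25.1668
(1,0): Delta=-0.3249 Bond=53.0239
(1,1): Delta=0.4232 Bond=-10.4043
(2,0): Delta=-1.8432 Bond=131.0610
(2,1): Delta=0.8473 Bond=-49.1470
(2,2): Delta=0.0957 Bond=42.6196
(3,0): Delta=-4.6707 Bond=249.0559
(3,1): Delta=0.3400 Bond=-16.0749
(3,2): Delta=1.2391 Bond=-102.7920
(3,3): Delta=-0.7871 Bond=253.4290
V0=32.8484

Risk-neutral probability p* = (R−d)/(u−d) = (1.06−0.79)/(1.44−0.79) = 0.4154.
Payoff layer (t=4): V(4,0)=120.2800, V(4,1)=2.0300, V(4,2)=17.7200, V(4,3)=121.9500, V(4,4)=1.2600
Node (3,0) S=38.9501: V=(p*·2.0300+(1−p*)·120.2800)/1.06=67.1328; Δ=(2.0300−120.2800)/(56.0881−30.7706)=-4.6707; B=V−Δ·S=249.0559
Node (3,1) S=70.9976: V=(p*·17.7200+(1−p*)·2.0300)/1.06=8.0636; Δ=(17.7200−2.0300)/(102.2366−56.0881)=0.3400; B=V−Δ·S=-16.0749
Node (3,2) S=129.4134: V=(p*·121.9500+(1−p*)·17.7200)/1.06=57.5618; Δ=(121.9500−17.7200)/(186.3553−102.2366)=1.2391; B=V−Δ·S=-102.7920
Node (3,3) S=235.8927: V=(p*·1.2600+(1−p*)·121.9500)/1.06=67.7521; Δ=(1.2600−121.9500)/(339.6855−186.3553)=-0.7871; B=V−Δ·S=253.4290
Node (2,0) S=49.3039: V=(p*·8.0636+(1−p*)·67.1328)/1.06=40.1852; Δ=(8.0636−67.1328)/(70.9976−38.9501)=-1.8432; B=V−Δ·S=131.0610
Node (2,1) S=89.8704: V=(p*·57.5618+(1−p*)·8.0636)/1.06=27.0041; Δ=(57.5618−8.0636)/(129.4134−70.9976)=0.8473; B=V−Δ·S=-49.1470
Node (2,2) S=163.8144: V=(p*·67.7521+(1−p*)·57.5618)/1.06=58.2969; Δ=(67.7521−57.5618)/(235.8927−129.4134)=0.0957; B=V−Δ·S=42.6196
Node (1,0) S=62.4100: V=(p*·27.0041+(1−p*)·40.1852)/1.06=32.7453; Δ=(27.0041−40.1852)/(89.8704−49.3039)=-0.3249; B=V−Δ·S=53.0239
Node (1,1) S=113.7600: V=(p*·58.2969+(1−p*)·27.0041)/1.06=37.7384; Δ=(58.2969−27.0041)/(163.8144−89.8704)=0.4232; B=V−Δ·S=-10.4043
Node (0,0) S=79.0000: V=(p*·37.7384+(1−p*)·32.7453)/1.06=32.8484; Δ=(37.7384−32.7453)/(113.7600−62.4100)=0.0972; B=V−Δ·S=25.1668
Check: Δ(0,0)·S0 + B(0,0) = 32.8484 = V0.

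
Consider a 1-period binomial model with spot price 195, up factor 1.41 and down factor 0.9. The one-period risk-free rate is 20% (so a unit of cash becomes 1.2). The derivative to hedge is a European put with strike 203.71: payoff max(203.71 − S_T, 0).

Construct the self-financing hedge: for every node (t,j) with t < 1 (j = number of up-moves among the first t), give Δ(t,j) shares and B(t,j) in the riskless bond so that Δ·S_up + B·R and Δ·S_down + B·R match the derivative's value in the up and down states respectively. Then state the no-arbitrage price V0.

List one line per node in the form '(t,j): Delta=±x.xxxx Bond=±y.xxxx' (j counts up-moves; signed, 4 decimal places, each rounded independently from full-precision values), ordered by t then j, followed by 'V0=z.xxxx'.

Since d<R<u, set p* = (R−d)/(u−d) = 0.5882; price each node as the discounted p*-expectation of its children.
Payoff layer (t=1): V(1,0)=28.2100, V(1,1)=0.0000
(0,0): S=195.0000. Δ = (V_up−V_dn)/(S_up−S_dn) = (0.0000−28.2100)/(274.9500−175.5000) = -0.2837. V = [p*·0.0000 + (1−p*)·28.2100]/1.2 = 9.6799. B = V − Δ·S = 64.9936.
Each (Δ,B) replicates both successor values, so the strategy is self-financing and V0 is arbitrage-free.

(0,0): Delta=-0.2837 Bond=64.9936
V0=9.6799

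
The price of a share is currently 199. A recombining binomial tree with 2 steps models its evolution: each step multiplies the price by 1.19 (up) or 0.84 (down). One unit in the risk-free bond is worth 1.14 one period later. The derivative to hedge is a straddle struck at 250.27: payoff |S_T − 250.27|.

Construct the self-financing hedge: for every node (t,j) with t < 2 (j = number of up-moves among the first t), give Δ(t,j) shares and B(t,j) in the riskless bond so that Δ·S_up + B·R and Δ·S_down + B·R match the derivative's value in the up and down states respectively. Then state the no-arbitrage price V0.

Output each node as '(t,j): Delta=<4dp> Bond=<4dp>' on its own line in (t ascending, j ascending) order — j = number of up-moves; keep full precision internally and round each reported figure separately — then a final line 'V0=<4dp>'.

(0,0): Delta=-0.3192 Bond=92.7443
(1,0): Delta=-1.0000 Bond=219.5351
(1,1): Delta=-0.2391 Bond=86.7608
V0=29.2283

Under the risk-neutral measure, an up-move has probability p* = (R−d)/(u−d) = 0.8571 and values discount at R = 1.14.
Payoff layer (t=2): V(2,0)=109.8556, V(2,1)=51.3496, V(2,2)=31.5339
Node (1,0) S=167.1600: V=(p*·51.3496+(1−p*)·109.8556)/1.14=52.3751; Δ=(51.3496−109.8556)/(198.9204−140.4144)=-1.0000; B=V−Δ·S=219.5351
Node (1,1) S=236.8100: V=(p*·31.5339+(1−p*)·51.3496)/1.14=30.1445; Δ=(31.5339−51.3496)/(281.8039−198.9204)=-0.2391; B=V−Δ·S=86.7608
Node (0,0) S=199.0000: V=(p*·30.1445+(1−p*)·52.3751)/1.14=29.2283; Δ=(30.1445−52.3751)/(236.8100−167.1600)=-0.3192; B=V−Δ·S=92.7443
Self-financing check: at every node Δ·S+B equals the discounted successor values.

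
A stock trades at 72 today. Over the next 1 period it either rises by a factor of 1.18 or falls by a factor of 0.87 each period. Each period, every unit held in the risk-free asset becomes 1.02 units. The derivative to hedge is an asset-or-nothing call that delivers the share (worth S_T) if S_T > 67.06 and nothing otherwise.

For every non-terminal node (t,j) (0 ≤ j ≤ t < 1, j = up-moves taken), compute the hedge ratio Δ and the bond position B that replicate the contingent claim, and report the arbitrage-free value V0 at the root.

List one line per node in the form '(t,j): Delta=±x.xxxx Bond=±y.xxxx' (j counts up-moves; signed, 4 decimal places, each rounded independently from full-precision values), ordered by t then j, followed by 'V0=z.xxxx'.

(0,0): Delta=3.8065 Bond=-233.7609
V0=40.3036

No-arbitrage ⇒ martingale measure with p* = (R−d)/(u−d) = 0.4839.
At expiry t=1: V(1,0)=0.0000, V(1,1)=84.9600
(0,0): S=72.0000. Δ = (V_up−V_dn)/(S_up−S_dn) = (84.9600−0.0000)/(84.9600−62.6400) = 3.8065. V = [p*·84.9600 + (1−p*)·0.0000]/1.02 = 40.3036. B = V − Δ·S = -233.7609.
Check: Δ(0,0)·S0 + B(0,0) = 40.3036 = V0.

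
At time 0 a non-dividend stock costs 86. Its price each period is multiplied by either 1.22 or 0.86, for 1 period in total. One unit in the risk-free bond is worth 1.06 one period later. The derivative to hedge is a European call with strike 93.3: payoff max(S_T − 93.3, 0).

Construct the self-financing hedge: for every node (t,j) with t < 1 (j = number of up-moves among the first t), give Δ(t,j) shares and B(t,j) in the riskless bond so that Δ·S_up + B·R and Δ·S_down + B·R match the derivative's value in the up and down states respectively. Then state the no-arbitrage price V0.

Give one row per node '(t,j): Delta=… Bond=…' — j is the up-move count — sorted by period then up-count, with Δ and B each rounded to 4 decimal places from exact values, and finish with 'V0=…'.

No-arbitrage ⇒ martingale measure with p* = (R−d)/(u−d) = 0.5556.
At expiry t=1: V(1,0)=0.0000, V(1,1)=11.6200
  t=0,j=0: stock 86.0000 → up 104.9200 (V=11.6200), down 73.9600 (V=0.0000). Price 6.0901; hedge Δ=0.3753, bond B=-26.1876.
Each (Δ,B) replicates both successor values, so the strategy is self-financing and V0 is arbitrage-free.

(0,0): Delta=0.3753 Bond=-26.1876
V0=6.0901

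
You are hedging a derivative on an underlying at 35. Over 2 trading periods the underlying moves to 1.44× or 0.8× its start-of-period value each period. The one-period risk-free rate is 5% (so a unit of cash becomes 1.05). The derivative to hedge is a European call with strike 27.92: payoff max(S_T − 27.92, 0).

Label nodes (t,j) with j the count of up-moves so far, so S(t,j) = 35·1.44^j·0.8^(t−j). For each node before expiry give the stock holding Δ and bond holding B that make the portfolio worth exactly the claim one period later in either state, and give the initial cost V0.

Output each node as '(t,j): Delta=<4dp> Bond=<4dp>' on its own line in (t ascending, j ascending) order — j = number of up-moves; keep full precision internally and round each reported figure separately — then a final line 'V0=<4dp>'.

Risk-neutral probability p* = (R−d)/(u−d) = (1.05−0.8)/(1.44−0.8) = 0.3906.
Payoff layer (t=2): V(2,0)=0.0000, V(2,1)=12.4000, V(2,2)=44.6560
  t=1,j=0: stock 28.0000 → up 40.3200 (V=12.4000), down 22.4000 (V=0.0000). Price 4.6131; hedge Δ=0.6920, bond B=-14.7619.
  t=1,j=1: stock 50.4000 → up 72.5760 (V=44.6560), down 40.3200 (V=12.4000). Price 23.8095; hedge Δ=1.0000, bond B=-26.5905.
  t=0,j=0: stock 35.0000 → up 50.4000 (V=23.8095), down 28.0000 (V=4.6131). Price 11.5350; hedge Δ=0.8570, bond B=-18.4595.
Self-financing check: at every node Δ·S+B equals the discounted successor values.

(0,0): Delta=0.8570 Bond=-18.4595
(1,0): Delta=0.6920 Bond=-14.7619
(1,1): Delta=1.0000 Bond=-26.5905
V0=11.5350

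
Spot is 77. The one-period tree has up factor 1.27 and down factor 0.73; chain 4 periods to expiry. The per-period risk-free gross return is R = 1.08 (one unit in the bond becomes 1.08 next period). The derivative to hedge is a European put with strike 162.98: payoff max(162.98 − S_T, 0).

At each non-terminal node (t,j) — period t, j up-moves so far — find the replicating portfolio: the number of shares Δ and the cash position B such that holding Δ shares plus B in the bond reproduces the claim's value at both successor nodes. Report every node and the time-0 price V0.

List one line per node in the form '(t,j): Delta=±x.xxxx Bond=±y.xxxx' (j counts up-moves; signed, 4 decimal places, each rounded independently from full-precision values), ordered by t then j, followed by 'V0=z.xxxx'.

(0,0): Delta=-0.8059 Bond=109.6949
(1,0): Delta=-1.0000 Bond=129.3788
(1,1): Delta=-0.7454 Bond=112.5489
(2,0): Delta=-1.0000 Bond=139.7291
(2,1): Delta=-1.0000 Bond=139.7291
(2,2): Delta=-0.6659 Bond=111.6857
(3,0): Delta=-1.0000 Bond=150.9074
(3,1): Delta=-1.0000 Bond=150.9074
(3,2): Delta=-1.0000 Bond=150.9074
(3,3): Delta=-0.5617 Bond=104.1792
V0=47.6377

Risk-neutral probability p* = (R−d)/(u−d) = (1.08−0.73)/(1.27−0.73) = 0.6481.
Terminal payoffs: V(4,0)=141.1134, V(4,1)=124.9380, V(4,2)=96.7974, V(4,3)=47.8404, V(4,4)=0.0000
(3,0): S=29.9543. Δ = (V_up−V_dn)/(S_up−S_dn) = (124.9380−141.1134)/(38.0420−21.8666) = -1.0000. V = [p*·124.9380 + (1−p*)·141.1134]/1.08 = 120.9531. B = V − Δ·S = 150.9074.
(3,1): S=52.1123. Δ = (V_up−V_dn)/(S_up−S_dn) = (96.7974−124.9380)/(66.1826−38.0420) = -1.0000. V = [p*·96.7974 + (1−p*)·124.9380]/1.08 = 98.7951. B = V − Δ·S = 150.9074.
(3,2): S=90.6611. Δ = (V_up−V_dn)/(S_up−S_dn) = (47.8404−96.7974)/(115.1396−66.1826) = -1.0000. V = [p*·47.8404 + (1−p*)·96.7974]/1.08 = 60.2463. B = V − Δ·S = 150.9074.
(3,3): S=157.7255. Δ = (V_up−V_dn)/(S_up−S_dn) = (0.0000−47.8404)/(200.3114−115.1396) = -0.5617. V = [p*·0.0000 + (1−p*)·47.8404]/1.08 = 15.5859. B = V − Δ·S = 104.1792.
(2,0): S=41.0333. Δ = (V_up−V_dn)/(S_up−S_dn) = (98.7951−120.9531)/(52.1123−29.9543) = -1.0000. V = [p*·98.7951 + (1−p*)·120.9531]/1.08 = 98.6958. B = V − Δ·S = 139.7291.
(2,1): S=71.3867. Δ = (V_up−V_dn)/(S_up−S_dn) = (60.2463−98.7951)/(90.6611−52.1123) = -1.0000. V = [p*·60.2463 + (1−p*)·98.7951]/1.08 = 68.3424. B = V − Δ·S = 139.7291.
(2,2): S=124.1933. Δ = (V_up−V_dn)/(S_up−S_dn) = (15.5859−60.2463)/(157.7255−90.6611) = -0.6659. V = [p*·15.5859 + (1−p*)·60.2463]/1.08 = 28.9812. B = V − Δ·S = 111.6857.
(1,0): S=56.2100. Δ = (V_up−V_dn)/(S_up−S_dn) = (68.3424−98.6958)/(71.3867−41.0333) = -1.0000. V = [p*·68.3424 + (1−p*)·98.6958]/1.08 = 73.1688. B = V − Δ·S = 129.3788.
(1,1): S=97.7900. Δ = (V_up−V_dn)/(S_up−S_dn) = (28.9812−68.3424)/(124.1933−71.3867) = -0.7454. V = [p*·28.9812 + (1−p*)·68.3424]/1.08 = 39.6579. B = V − Δ·S = 112.5489.
(0,0): S=77.0000. Δ = (V_up−V_dn)/(S_up−S_dn) = (39.6579−73.1688)/(97.7900−56.2100) = -0.8059. V = [p*·39.6579 + (1−p*)·73.1688]/1.08 = 47.6377. B = V − Δ·S = 109.6949.
Self-financing check: at every node Δ·S+B equals the discounted successor values.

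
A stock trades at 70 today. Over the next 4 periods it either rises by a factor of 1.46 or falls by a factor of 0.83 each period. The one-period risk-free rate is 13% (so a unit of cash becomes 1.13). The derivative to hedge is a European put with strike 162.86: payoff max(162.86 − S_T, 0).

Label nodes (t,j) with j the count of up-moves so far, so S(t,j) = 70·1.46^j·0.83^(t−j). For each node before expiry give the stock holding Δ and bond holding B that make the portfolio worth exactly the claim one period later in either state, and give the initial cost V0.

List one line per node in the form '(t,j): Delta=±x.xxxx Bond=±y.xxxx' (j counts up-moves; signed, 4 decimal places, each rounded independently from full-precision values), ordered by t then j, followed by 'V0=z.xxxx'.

(0,0): Delta=-0.6666 Bond=83.9298
(1,0): Delta=-0.9129 Bond=109.1526
(1,1): Delta=-0.5125 Bond=79.0975
(2,0): Delta=-1.0000 Bond=127.5433
(2,1): Delta=-0.8584 Bond=118.7216
(2,2): Delta=-0.2962 Bond=57.1046
(3,0): Delta=-1.0000 Bond=144.1239
(3,1): Delta=-1.0000 Bond=144.1239
(3,2): Delta=-0.7699 Bond=123.1901
(3,3): Delta=0.0000 Bond=0.0000
V0=37.2709

The replicating-portfolio and risk-neutral prices coincide; use p* = (1.13−0.83)/(1.46−0.83) = 0.4762 for the latter.
Terminal payoffs: V(4,0)=129.6392, V(4,1)=104.4234, V(4,2)=60.0679, V(4,3)=0.0000, V(4,4)=0.0000
(3,0): S=40.0251. Δ = (V_up−V_dn)/(S_up−S_dn) = (104.4234−129.6392)/(58.4366−33.2208) = -1.0000. V = [p*·104.4234 + (1−p*)·129.6392]/1.13 = 104.0988. B = V − Δ·S = 144.1239.
(3,1): S=70.4056. Δ = (V_up−V_dn)/(S_up−S_dn) = (60.0679−104.4234)/(102.7921−58.4366) = -1.0000. V = [p*·60.0679 + (1−p*)·104.4234]/1.13 = 73.7183. B = V − Δ·S = 144.1239.
(3,2): S=123.8460. Δ = (V_up−V_dn)/(S_up−S_dn) = (0.0000−60.0679)/(180.8151−102.7921) = -0.7699. V = [p*·0.0000 + (1−p*)·60.0679]/1.13 = 27.8443. B = V − Δ·S = 123.1901.
(3,3): S=217.8495. Δ = (V_up−V_dn)/(S_up−S_dn) = (0.0000−0.0000)/(318.0603−180.8151) = 0.0000. V = [p*·0.0000 + (1−p*)·0.0000]/1.13 = 0.0000. B = V − Δ·S = 0.0000.
(2,0): S=48.2230. Δ = (V_up−V_dn)/(S_up−S_dn) = (73.7183−104.0988)/(70.4056−40.0251) = -1.0000. V = [p*·73.7183 + (1−p*)·104.0988]/1.13 = 79.3203. B = V − Δ·S = 127.5433.
(2,1): S=84.8260. Δ = (V_up−V_dn)/(S_up−S_dn) = (27.8443−73.7183)/(123.8460−70.4056) = -0.8584. V = [p*·27.8443 + (1−p*)·73.7183]/1.13 = 45.9058. B = V − Δ·S = 118.7216.
(2,2): S=149.2120. Δ = (V_up−V_dn)/(S_up−S_dn) = (0.0000−27.8443)/(217.8495−123.8460) = -0.2962. V = [p*·0.0000 + (1−p*)·27.8443]/1.13 = 12.9072. B = V − Δ·S = 57.1046.
(1,0): S=58.1000. Δ = (V_up−V_dn)/(S_up−S_dn) = (45.9058−79.3203)/(84.8260−48.2230) = -0.9129. V = [p*·45.9058 + (1−p*)·79.3203]/1.13 = 56.1138. B = V − Δ·S = 109.1526.
(1,1): S=102.2000. Δ = (V_up−V_dn)/(S_up−S_dn) = (12.9072−45.9058)/(149.2120−84.8260) = -0.5125. V = [p*·12.9072 + (1−p*)·45.9058]/1.13 = 26.7187. B = V − Δ·S = 79.0975.
(0,0): S=70.0000. Δ = (V_up−V_dn)/(S_up−S_dn) = (26.7187−56.1138)/(102.2000−58.1000) = -0.6666. V = [p*·26.7187 + (1−p*)·56.1138]/1.13 = 37.2709. B = V − Δ·S = 83.9298.
Self-financing check: at every node Δ·S+B equals the discounted successor values.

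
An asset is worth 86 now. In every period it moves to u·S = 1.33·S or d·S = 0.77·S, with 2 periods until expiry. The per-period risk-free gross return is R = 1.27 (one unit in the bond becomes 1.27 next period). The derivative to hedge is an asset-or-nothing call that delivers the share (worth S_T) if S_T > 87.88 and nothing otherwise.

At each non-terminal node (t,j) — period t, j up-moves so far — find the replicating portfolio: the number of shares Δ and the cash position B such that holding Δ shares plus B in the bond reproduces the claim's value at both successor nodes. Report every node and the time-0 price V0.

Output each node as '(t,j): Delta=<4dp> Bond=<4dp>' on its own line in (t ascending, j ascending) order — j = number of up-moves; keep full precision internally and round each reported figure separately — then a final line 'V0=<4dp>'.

(0,0): Delta=1.0893 Bond=-8.0445
(1,0): Delta=2.3750 Bond=-95.3542
(1,1): Delta=1.0000 Bond=0.0000
V0=85.6371

Risk-neutral probability p* = (R−d)/(u−d) = (1.27−0.77)/(1.33−0.77) = 0.8929.
Terminal values V(2,·): V(2,0)=0.0000, V(2,1)=88.0726, V(2,2)=152.1254
  t=1,j=0: stock 66.2200 → up 88.0726 (V=88.0726), down 50.9894 (V=0.0000). Price 61.9183; hedge Δ=2.3750, bond B=-95.3542.
  t=1,j=1: stock 114.3800 → up 152.1254 (V=152.1254), down 88.0726 (V=88.0726). Price 114.3800; hedge Δ=1.0000, bond B=0.0000.
  t=0,j=0: stock 86.0000 → up 114.3800 (V=114.3800), down 66.2200 (V=61.9183). Price 85.6371; hedge Δ=1.0893, bond B=-8.0445.
Check: Δ(0,0)·S0 + B(0,0) = 85.6371 = V0.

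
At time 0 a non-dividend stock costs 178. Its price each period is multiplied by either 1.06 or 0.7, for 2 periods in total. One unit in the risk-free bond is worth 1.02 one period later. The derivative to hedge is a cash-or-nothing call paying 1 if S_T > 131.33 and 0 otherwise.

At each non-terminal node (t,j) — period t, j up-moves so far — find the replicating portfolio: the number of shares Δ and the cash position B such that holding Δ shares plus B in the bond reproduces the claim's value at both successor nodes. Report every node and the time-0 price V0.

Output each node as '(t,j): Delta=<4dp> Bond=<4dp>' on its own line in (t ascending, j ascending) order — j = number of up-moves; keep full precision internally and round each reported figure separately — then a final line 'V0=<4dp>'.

Risk-neutral probability p* = (R−d)/(u−d) = (1.02−0.7)/(1.06−0.7) = 0.8889.
Payoff layer (t=2): V(2,0)=0.0000, V(2,1)=1.0000, V(2,2)=1.0000
  t=1,j=0: stock 124.6000 → up 132.0760 (V=1.0000), down 87.2200 (V=0.0000). Price 0.8715; hedge Δ=0.0223, bond B=-1.9063.
  t=1,j=1: stock 188.6800 → up 200.0008 (V=1.0000), down 132.0760 (V=1.0000). Price 0.9804; hedge Δ=0.0000, bond B=0.9804.
  t=0,j=0: stock 178.0000 → up 188.6800 (V=0.9804), down 124.6000 (V=0.8715). Price 0.9493; hedge Δ=0.0017, bond B=0.6467.
Each (Δ,B) replicates both successor values, so the strategy is self-financing and V0 is arbitrage-free.

(0,0): Delta=0.0017 Bond=0.6467
(1,0): Delta=0.0223 Bond=-1.9063
(1,1): Delta=0.0000 Bond=0.9804
V0=0.9493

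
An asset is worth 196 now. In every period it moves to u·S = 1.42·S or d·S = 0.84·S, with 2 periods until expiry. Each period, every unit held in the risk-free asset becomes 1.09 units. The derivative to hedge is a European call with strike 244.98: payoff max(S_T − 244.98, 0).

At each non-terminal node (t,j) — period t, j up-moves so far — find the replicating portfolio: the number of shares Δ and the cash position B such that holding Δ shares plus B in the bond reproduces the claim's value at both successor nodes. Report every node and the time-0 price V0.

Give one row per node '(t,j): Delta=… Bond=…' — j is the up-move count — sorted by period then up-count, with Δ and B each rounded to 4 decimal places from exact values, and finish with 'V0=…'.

(0,0): Delta=0.5226 Bond=-78.9368
(1,0): Delta=0.0000 Bond=0.0000
(1,1): Delta=0.9307 Bond=-199.6155
V0=23.4931

Since d<R<u, set p* = (R−d)/(u−d) = 0.4310; price each node as the discounted p*-expectation of its children.
Terminal payoffs: V(2,0)=0.0000, V(2,1)=0.0000, V(2,2)=150.2344
Node (1,0) S=164.6400: V=(p*·0.0000+(1−p*)·0.0000)/1.09=0.0000; Δ=(0.0000−0.0000)/(233.7888−138.2976)=0.0000; B=V−Δ·S=0.0000
Node (1,1) S=278.3200: V=(p*·150.2344+(1−p*)·0.0000)/1.09=59.4094; Δ=(150.2344−0.0000)/(395.2144−233.7888)=0.9307; B=V−Δ·S=-199.6155
Node (0,0) S=196.0000: V=(p*·59.4094+(1−p*)·0.0000)/1.09=23.4931; Δ=(59.4094−0.0000)/(278.3200−164.6400)=0.5226; B=V−Δ·S=-78.9368
The time-0 hedge costs 23.4931, which is the no-arbitrage price.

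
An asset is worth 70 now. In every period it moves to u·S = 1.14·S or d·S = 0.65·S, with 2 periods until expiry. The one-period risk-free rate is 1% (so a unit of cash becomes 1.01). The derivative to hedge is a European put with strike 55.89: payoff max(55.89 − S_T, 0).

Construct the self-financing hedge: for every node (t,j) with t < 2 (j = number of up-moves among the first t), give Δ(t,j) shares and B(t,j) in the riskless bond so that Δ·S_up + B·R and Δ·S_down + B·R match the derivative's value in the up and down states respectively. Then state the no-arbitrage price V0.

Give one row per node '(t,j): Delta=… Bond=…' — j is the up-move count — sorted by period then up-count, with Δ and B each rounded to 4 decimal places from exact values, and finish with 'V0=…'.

(0,0): Delta=-0.2560 Bond=21.2717
(1,0): Delta=-1.0000 Bond=55.3366
(1,1): Delta=-0.1028 Bond=9.2601
V0=3.3520

Risk-neutral probability p* = (R−d)/(u−d) = (1.01−0.65)/(1.14−0.65) = 0.7347.
At expiry t=2: V(2,0)=26.3150, V(2,1)=4.0200, V(2,2)=0.0000
(1,0): S=45.5000. Δ = (V_up−V_dn)/(S_up−S_dn) = (4.0200−26.3150)/(51.8700−29.5750) = -1.0000. V = [p*·4.0200 + (1−p*)·26.3150]/1.01 = 9.8366. B = V − Δ·S = 55.3366.
(1,1): S=79.8000. Δ = (V_up−V_dn)/(S_up−S_dn) = (0.0000−4.0200)/(90.9720−51.8700) = -0.1028. V = [p*·0.0000 + (1−p*)·4.0200]/1.01 = 1.0560. B = V − Δ·S = 9.2601.
(0,0): S=70.0000. Δ = (V_up−V_dn)/(S_up−S_dn) = (1.0560−9.8366)/(79.8000−45.5000) = -0.2560. V = [p*·1.0560 + (1−p*)·9.8366]/1.01 = 3.3520. B = V − Δ·S = 21.2717.
Check: Δ(0,0)·S0 + B(0,0) = 3.3520 = V0.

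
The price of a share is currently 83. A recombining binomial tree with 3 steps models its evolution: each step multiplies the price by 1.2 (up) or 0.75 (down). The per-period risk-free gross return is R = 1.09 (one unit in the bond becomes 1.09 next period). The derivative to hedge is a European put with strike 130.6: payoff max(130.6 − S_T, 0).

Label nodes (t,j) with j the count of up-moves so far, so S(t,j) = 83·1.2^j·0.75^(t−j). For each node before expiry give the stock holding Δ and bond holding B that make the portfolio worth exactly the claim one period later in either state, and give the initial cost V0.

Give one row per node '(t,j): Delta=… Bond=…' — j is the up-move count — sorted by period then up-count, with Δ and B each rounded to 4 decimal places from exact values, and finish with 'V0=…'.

(0,0): Delta=-0.8350 Bond=91.4255
(1,0): Delta=-1.0000 Bond=109.9234
(1,1): Delta=-0.8017 Bond=96.3313
(2,0): Delta=-1.0000 Bond=119.8165
(2,1): Delta=-1.0000 Bond=119.8165
(2,2): Delta=-0.7616 Bond=100.2080
V0=22.1183

No-arbitrage ⇒ martingale measure with p* = (R−d)/(u−d) = 0.7556.
Payoff layer (t=3): V(3,0)=95.5844, V(3,1)=74.5750, V(3,2)=40.9600, V(3,3)=0.0000
Node (2,0) S=46.6875: V=(p*·74.5750+(1−p*)·95.5844)/1.09=73.1290; Δ=(74.5750−95.5844)/(56.0250−35.0156)=-1.0000; B=V−Δ·S=119.8165
Node (2,1) S=74.7000: V=(p*·40.9600+(1−p*)·74.5750)/1.09=45.1165; Δ=(40.9600−74.5750)/(89.6400−56.0250)=-1.0000; B=V−Δ·S=119.8165
Node (2,2) S=119.5200: V=(p*·0.0000+(1−p*)·40.9600)/1.09=9.1857; Δ=(0.0000−40.9600)/(143.4240−89.6400)=-0.7616; B=V−Δ·S=100.2080
Node (1,0) S=62.2500: V=(p*·45.1165+(1−p*)·73.1290)/1.09=47.6734; Δ=(45.1165−73.1290)/(74.7000−46.6875)=-1.0000; B=V−Δ·S=109.9234
Node (1,1) S=99.6000: V=(p*·9.1857+(1−p*)·45.1165)/1.09=16.4851; Δ=(9.1857−45.1165)/(119.5200−74.7000)=-0.8017; B=V−Δ·S=96.3313
Node (0,0) S=83.0000: V=(p*·16.4851+(1−p*)·47.6734)/1.09=22.1183; Δ=(16.4851−47.6734)/(99.6000−62.2500)=-0.8350; B=V−Δ·S=91.4255
Root portfolio cost Δ·83+B reproduces V0=22.1183.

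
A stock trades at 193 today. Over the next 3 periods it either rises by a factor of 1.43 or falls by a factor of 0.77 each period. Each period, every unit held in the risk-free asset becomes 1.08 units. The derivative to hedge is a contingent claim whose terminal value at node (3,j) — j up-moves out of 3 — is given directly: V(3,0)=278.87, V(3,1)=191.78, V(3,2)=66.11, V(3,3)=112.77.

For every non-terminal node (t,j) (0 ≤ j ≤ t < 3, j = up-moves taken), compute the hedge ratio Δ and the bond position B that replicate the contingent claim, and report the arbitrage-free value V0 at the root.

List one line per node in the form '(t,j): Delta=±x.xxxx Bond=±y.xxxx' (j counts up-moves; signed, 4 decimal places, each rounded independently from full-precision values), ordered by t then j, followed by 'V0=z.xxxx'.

The replicating-portfolio and risk-neutral prices coincide; use p* = (1.08−0.77)/(1.43−0.77) = 0.4697 for the latter.
At expiry t=3: V(3,0)=278.8700, V(3,1)=191.7800, V(3,2)=66.1100, V(3,3)=112.7700
Node (2,0) S=114.4297: V=(p*·191.7800+(1−p*)·278.8700)/1.08=220.3371; Δ=(191.7800−278.8700)/(163.6345−88.1109)=-1.1531; B=V−Δ·S=352.2917
Node (2,1) S=212.5123: V=(p*·66.1100+(1−p*)·191.7800)/1.08=122.9196; Δ=(66.1100−191.7800)/(303.8926−163.6345)=-0.8960; B=V−Δ·S=313.3287
Node (2,2) S=394.6657: V=(p*·112.7700+(1−p*)·66.1100)/1.08=81.5056; Δ=(112.7700−66.1100)/(564.3720−303.8926)=0.1791; B=V−Δ·S=10.8086
Node (1,0) S=148.6100: V=(p*·122.9196+(1−p*)·220.3371)/1.08=161.6485; Δ=(122.9196−220.3371)/(212.5123−114.4297)=-0.9932; B=V−Δ·S=309.2508
Node (1,1) S=275.9900: V=(p*·81.5056+(1−p*)·122.9196)/1.08=95.8033; Δ=(81.5056−122.9196)/(394.6657−212.5123)=-0.2274; B=V−Δ·S=158.5518
Node (0,0) S=193.0000: V=(p*·95.8033+(1−p*)·161.6485)/1.08=121.0382; Δ=(95.8033−161.6485)/(275.9900−148.6100)=-0.5169; B=V−Δ·S=220.8037
Self-financing check: at every node Δ·S+B equals the discounted successor values.

(0,0): Delta=-0.5169 Bond=220.8037
(1,0): Delta=-0.9932 Bond=309.2508
(1,1): Delta=-0.2274 Bond=158.5518
(2,0): Delta=-1.1531 Bond=352.2917
(2,1): Delta=-0.8960 Bond=313.3287
(2,2): Delta=0.1791 Bond=10.8086
V0=121.0382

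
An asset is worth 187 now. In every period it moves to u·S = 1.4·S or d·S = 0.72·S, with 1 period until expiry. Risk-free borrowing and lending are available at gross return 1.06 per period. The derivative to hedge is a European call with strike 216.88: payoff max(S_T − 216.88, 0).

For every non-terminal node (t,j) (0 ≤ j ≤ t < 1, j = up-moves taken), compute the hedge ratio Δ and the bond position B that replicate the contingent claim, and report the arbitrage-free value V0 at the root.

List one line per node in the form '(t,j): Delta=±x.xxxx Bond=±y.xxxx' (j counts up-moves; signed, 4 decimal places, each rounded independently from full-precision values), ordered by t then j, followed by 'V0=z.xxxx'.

(0,0): Delta=0.3533 Bond=-44.8701
V0=21.1887

Since d<R<u, set p* = (R−d)/(u−d) = 0.5000; price each node as the discounted p*-expectation of its children.
Terminal values V(1,·): V(1,0)=0.0000, V(1,1)=44.9200
Node (0,0) S=187.0000: V=(p*·44.9200+(1−p*)·0.0000)/1.06=21.1887; Δ=(44.9200−0.0000)/(261.8000−134.6400)=0.3533; B=V−Δ·S=-44.8701
Root portfolio cost Δ·187+B reproduces V0=21.1887.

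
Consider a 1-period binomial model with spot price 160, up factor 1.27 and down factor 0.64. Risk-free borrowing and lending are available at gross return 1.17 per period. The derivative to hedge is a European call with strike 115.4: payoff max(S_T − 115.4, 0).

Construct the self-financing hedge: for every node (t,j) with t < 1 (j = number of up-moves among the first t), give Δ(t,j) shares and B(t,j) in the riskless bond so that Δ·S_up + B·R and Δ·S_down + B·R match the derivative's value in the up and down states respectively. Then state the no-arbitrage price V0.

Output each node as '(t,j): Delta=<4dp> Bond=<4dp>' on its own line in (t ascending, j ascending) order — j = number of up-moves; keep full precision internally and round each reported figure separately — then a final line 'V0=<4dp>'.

Under the risk-neutral measure, an up-move has probability p* = (R−d)/(u−d) = 0.8413 and values discount at R = 1.17.
At expiry t=1: V(1,0)=0.0000, V(1,1)=87.8000
  t=0,j=0: stock 160.0000 → up 203.2000 (V=87.8000), down 102.4000 (V=0.0000). Price 63.1312; hedge Δ=0.8710, bond B=-76.2339.
Check: Δ(0,0)·S0 + B(0,0) = 63.1312 = V0.

(0,0): Delta=0.8710 Bond=-76.2339
V0=63.1312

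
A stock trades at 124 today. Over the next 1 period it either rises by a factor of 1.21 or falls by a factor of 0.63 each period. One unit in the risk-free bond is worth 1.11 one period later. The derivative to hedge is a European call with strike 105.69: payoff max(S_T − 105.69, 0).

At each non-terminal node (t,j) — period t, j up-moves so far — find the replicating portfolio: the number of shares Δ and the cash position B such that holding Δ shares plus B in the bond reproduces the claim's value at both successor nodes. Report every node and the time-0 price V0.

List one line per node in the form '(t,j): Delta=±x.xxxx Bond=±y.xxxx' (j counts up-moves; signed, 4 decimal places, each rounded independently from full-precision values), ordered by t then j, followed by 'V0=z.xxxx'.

No-arbitrage ⇒ martingale measure with p* = (R−d)/(u−d) = 0.8276.
Payoff layer (t=1): V(1,0)=0.0000, V(1,1)=44.3500
  t=0,j=0: stock 124.0000 → up 150.0400 (V=44.3500), down 78.1200 (V=0.0000). Price 33.0662; hedge Δ=0.6167, bond B=-43.3993.
Root portfolio cost Δ·124+B reproduces V0=33.0662.

(0,0): Delta=0.6167 Bond=-43.3993
V0=33.0662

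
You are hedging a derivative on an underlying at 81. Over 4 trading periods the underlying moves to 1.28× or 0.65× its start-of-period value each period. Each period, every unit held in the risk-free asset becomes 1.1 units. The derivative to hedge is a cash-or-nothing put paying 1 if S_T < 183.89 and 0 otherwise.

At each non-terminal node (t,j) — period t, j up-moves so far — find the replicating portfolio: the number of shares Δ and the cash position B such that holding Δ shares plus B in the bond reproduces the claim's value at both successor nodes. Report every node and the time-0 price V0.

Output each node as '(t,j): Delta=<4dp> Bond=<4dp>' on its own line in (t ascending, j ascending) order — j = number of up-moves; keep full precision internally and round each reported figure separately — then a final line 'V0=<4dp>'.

Under the risk-neutral measure, an up-move has probability p* = (R−d)/(u−d) = 0.7143 and values discount at R = 1.1.
Payoff layer (t=4): V(4,0)=1.0000, V(4,1)=1.0000, V(4,2)=1.0000, V(4,3)=1.0000, V(4,4)=0.0000
Node (3,0) S=22.2446: V=(p*·1.0000+(1−p*)·1.0000)/1.1=0.9091; Δ=(1.0000−1.0000)/(28.4731−14.4590)=0.0000; B=V−Δ·S=0.9091
Node (3,1) S=43.8048: V=(p*·1.0000+(1−p*)·1.0000)/1.1=0.9091; Δ=(1.0000−1.0000)/(56.0701−28.4731)=0.0000; B=V−Δ·S=0.9091
Node (3,2) S=86.2618: V=(p*·1.0000+(1−p*)·1.0000)/1.1=0.9091; Δ=(1.0000−1.0000)/(110.4151−56.0701)=0.0000; B=V−Δ·S=0.9091
Node (3,3) S=169.8693: V=(p*·0.0000+(1−p*)·1.0000)/1.1=0.2597; Δ=(0.0000−1.0000)/(217.4327−110.4151)=-0.0093; B=V−Δ·S=1.8470
Node (2,0) S=34.2225: V=(p*·0.9091+(1−p*)·0.9091)/1.1=0.8264; Δ=(0.9091−0.9091)/(43.8048−22.2446)=0.0000; B=V−Δ·S=0.8264
Node (2,1) S=67.3920: V=(p*·0.9091+(1−p*)·0.9091)/1.1=0.8264; Δ=(0.9091−0.9091)/(86.2618−43.8048)=0.0000; B=V−Δ·S=0.8264
Node (2,2) S=132.7104: V=(p*·0.2597+(1−p*)·0.9091)/1.1=0.4048; Δ=(0.2597−0.9091)/(169.8693−86.2618)=-0.0078; B=V−Δ·S=1.4355
Node (1,0) S=52.6500: V=(p*·0.8264+(1−p*)·0.8264)/1.1=0.7513; Δ=(0.8264−0.8264)/(67.3920−34.2225)=0.0000; B=V−Δ·S=0.7513
Node (1,1) S=103.6800: V=(p*·0.4048+(1−p*)·0.8264)/1.1=0.4775; Δ=(0.4048−0.8264)/(132.7104−67.3920)=-0.0065; B=V−Δ·S=1.1468
Node (0,0) S=81.0000: V=(p*·0.4775+(1−p*)·0.7513)/1.1=0.5052; Δ=(0.4775−0.7513)/(103.6800−52.6500)=-0.0054; B=V−Δ·S=0.9398
Check: Δ(0,0)·S0 + B(0,0) = 0.5052 = V0.

(0,0): Delta=-0.0054 Bond=0.9398
(1,0): Delta=0.0000 Bond=0.7513
(1,1): Delta=-0.0065 Bond=1.1468
(2,0): Delta=0.0000 Bond=0.8264
(2,1): Delta=0.0000 Bond=0.8264
(2,2): Delta=-0.0078 Bond=1.4355
(3,0): Delta=0.0000 Bond=0.9091
(3,1): Delta=0.0000 Bond=0.9091
(3,2): Delta=0.0000 Bond=0.9091
(3,3): Delta=-0.0093 Bond=1.8470
V0=0.5052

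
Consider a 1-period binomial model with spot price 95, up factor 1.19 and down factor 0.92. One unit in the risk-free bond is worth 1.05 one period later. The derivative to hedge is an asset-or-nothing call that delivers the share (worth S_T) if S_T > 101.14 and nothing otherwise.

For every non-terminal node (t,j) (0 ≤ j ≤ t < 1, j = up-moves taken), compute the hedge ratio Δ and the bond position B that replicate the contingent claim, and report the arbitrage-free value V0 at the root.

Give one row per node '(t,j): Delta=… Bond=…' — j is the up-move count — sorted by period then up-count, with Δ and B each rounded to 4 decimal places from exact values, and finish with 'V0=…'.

The replicating-portfolio and risk-neutral prices coincide; use p* = (1.05−0.92)/(1.19−0.92) = 0.4815 for the latter.
Terminal values V(1,·): V(1,0)=0.0000, V(1,1)=113.0500
  t=0,j=0: stock 95.0000 → up 113.0500 (V=113.0500), down 87.4000 (V=0.0000). Price 51.8395; hedge Δ=4.4074, bond B=-366.8642.
Self-financing check: at every node Δ·S+B equals the discounted successor values.

(0,0): Delta=4.4074 Bond=-366.8642
V0=51.8395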